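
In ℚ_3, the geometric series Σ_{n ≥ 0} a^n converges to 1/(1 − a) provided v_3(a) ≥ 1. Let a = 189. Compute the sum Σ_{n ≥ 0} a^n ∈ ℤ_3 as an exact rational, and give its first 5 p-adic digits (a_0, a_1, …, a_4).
Σ a^n = 1/(1 − a) = -1/188;  first 5 digits = (1, 0, 0, 1, 2)

v_3(a) = 3 ≥ 1, so the series converges in ℤ_3 to 1/(1 − a) = 1/(1 − 189) = -1/188. Expand this rational in ℤ_3: compute digits iteratively via d_i = x_i mod 3, x_{i+1} = (x_i − d_i)/3. The first 5 digits are (1, 0, 0, 1, 2).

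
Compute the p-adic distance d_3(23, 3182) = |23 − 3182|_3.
d_3(23, 3182) = 1/243

Step 1 — x − y = 23 − 3182 = -3159. Step 2 — v_3(-3159) = 5 (factor: -3159 = −(3^5 · 13); the sign does not affect v_p). Step 3 — |x − y|_3 = 3^{-5} = 1/243.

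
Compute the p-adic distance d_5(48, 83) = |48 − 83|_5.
d_5(48, 83) = 1/5

Step 1 — x − y = 48 − 83 = -35. Step 2 — v_5(-35) = 1 (factor: -35 = −(5^1 · 7); the sign does not affect v_p). Step 3 — |x − y|_5 = 5^{-1} = 1/5.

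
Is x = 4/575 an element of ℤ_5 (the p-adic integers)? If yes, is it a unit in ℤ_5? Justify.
x ∉ ℤ_5 (v_5(x) = -2 < 0)

ℤ_5 = {x ∈ ℚ_5 : v_5(x) ≥ 0} and ℤ_5^× = {x ∈ ℤ_5 : v_5(x) = 0}. Here v_5(4/575) = v_5(num) − v_5(den) = -2; compare against these criteria.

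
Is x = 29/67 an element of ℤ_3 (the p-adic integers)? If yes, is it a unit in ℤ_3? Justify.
x ∈ ℤ_3^× (unit); v_3(x) = 0

ℤ_3 = {x ∈ ℚ_3 : v_3(x) ≥ 0} and ℤ_3^× = {x ∈ ℤ_3 : v_3(x) = 0}. Here v_3(29/67) = v_3(num) − v_3(den) = 0; compare against these criteria.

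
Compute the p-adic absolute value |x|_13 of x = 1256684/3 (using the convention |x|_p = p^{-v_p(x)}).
|1256684/3|_13 = 1/28561

Step 1 — compute v_13(x) by factoring powers of 13 out of the numerator and denominator: v_13(1256684/3) = 4. Step 2 — apply |x|_p = p^{-v_p(x)} = 13^{-4} = 1/28561.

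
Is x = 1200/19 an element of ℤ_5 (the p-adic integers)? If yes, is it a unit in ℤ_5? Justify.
x ∈ ℤ_5 but not a unit; v_5(x) = 2 > 0

ℤ_5 = {x ∈ ℚ_5 : v_5(x) ≥ 0} and ℤ_5^× = {x ∈ ℤ_5 : v_5(x) = 0}. Here v_5(1200/19) = v_5(num) − v_5(den) = 2; compare against these criteria.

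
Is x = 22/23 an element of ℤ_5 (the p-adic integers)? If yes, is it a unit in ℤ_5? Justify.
x ∈ ℤ_5^× (unit); v_5(x) = 0

ℤ_5 = {x ∈ ℚ_5 : v_5(x) ≥ 0} and ℤ_5^× = {x ∈ ℤ_5 : v_5(x) = 0}. Here v_5(22/23) = v_5(num) − v_5(den) = 0; compare against these criteria.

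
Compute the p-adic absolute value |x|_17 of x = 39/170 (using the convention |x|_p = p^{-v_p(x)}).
|39/170|_17 = 17

Step 1 — compute v_17(x) by factoring powers of 17 out of the numerator and denominator: v_17(39/170) = -1. Step 2 — apply |x|_p = p^{-v_p(x)} = 17^{1} = 17.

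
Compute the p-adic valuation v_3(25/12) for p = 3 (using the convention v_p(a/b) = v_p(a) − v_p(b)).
v_3(25/12) = -1

Factor powers of 3 from the numerator and denominator of the reduced fraction: 25 = 3^0 · 25 and 12 = 3^1 · 4. Apply v_p(a/b) = v_p(a) − v_p(b): v_3(25/12) = 0 − 1 = -1.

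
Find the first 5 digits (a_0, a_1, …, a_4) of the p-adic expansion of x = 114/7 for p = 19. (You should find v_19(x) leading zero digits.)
(a_0, …, a_4) = (0, 9, 5, 16, 10)

v_19(114/7) = 1, so a_0 = ... = a_0 = 0. Factor out: x = 19^1 · u with u = 6/7 a unit in ℤ_19. Expand u iteratively via a_{v+i} = u_i mod 19, u_{i+1} = (u_i − a_{v+i})/19:
  u_0 = 6/7;  a_1 = 9;  u_1 = (u_0 − 9)/19 = -3/7
  u_1 = -3/7;  a_2 = 5;  u_2 = (u_1 − 5)/19 = -2/7
  u_2 = -2/7;  a_3 = 16;  u_3 = (u_2 − 16)/19 = -6/7
  u_3 = -6/7;  a_4 = 10;  u_4 = (u_3 − 10)/19 = -4/7
Digits: (0, 9, 5, 16, 10).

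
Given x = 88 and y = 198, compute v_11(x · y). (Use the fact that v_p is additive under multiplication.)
v_11(17424) = 2

v_p(x) = 1 (factor: 88 = 11^1 · 8); v_p(y) = 1 (factor: 198 = 11^1 · 18). Additivity: v_p(xy) = v_p(x) + v_p(y) = 1 + 1 = 2. (Direct check: xy = 17424 = 11^2 · (144).)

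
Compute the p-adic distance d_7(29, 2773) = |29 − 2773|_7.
d_7(29, 2773) = 1/343

Step 1 — x − y = 29 − 2773 = -2744. Step 2 — v_7(-2744) = 3 (factor: -2744 = −(7^3 · 8); the sign does not affect v_p). Step 3 — |x − y|_7 = 7^{-3} = 1/343.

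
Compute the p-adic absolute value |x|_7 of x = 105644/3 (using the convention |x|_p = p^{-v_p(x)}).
|105644/3|_7 = 1/2401

Step 1 — compute v_7(x) by factoring powers of 7 out of the numerator and denominator: v_7(105644/3) = 4. Step 2 — apply |x|_p = p^{-v_p(x)} = 7^{-4} = 1/2401.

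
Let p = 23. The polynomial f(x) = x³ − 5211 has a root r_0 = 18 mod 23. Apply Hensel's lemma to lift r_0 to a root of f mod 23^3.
r_2 = 2295 (mod 12167)

Hensel: r_{i+1} = r_i − f(r_i)/f′(r_i) mod 23^{i+2}, where f′(x) = 3x². Iterate:
  r_0 = 18 (mod 23)
  r_1 = 179 (mod 529)
  r_2 = 2295 (mod 12167)
Final: r = 2295 with f(r) ≡ 0 mod 23^3.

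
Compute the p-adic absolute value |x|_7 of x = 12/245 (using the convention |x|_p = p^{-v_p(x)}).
|12/245|_7 = 49

Step 1 — compute v_7(x) by factoring powers of 7 out of the numerator and denominator: v_7(12/245) = -2. Step 2 — apply |x|_p = p^{-v_p(x)} = 7^{2} = 49.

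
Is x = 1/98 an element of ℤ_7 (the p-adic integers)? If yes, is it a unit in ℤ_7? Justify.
x ∉ ℤ_7 (v_7(x) = -2 < 0)

ℤ_7 = {x ∈ ℚ_7 : v_7(x) ≥ 0} and ℤ_7^× = {x ∈ ℤ_7 : v_7(x) = 0}. Here v_7(1/98) = v_7(num) − v_7(den) = -2; compare against these criteria.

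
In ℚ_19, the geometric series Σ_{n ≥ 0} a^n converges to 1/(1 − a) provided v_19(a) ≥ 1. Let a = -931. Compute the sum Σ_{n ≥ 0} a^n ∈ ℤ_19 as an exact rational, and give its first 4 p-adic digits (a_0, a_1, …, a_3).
Σ a^n = 1/(1 − a) = 1/932;  first 4 digits = (1, 8, 4, 11)

v_19(a) = 1 ≥ 1, so the series converges in ℤ_19 to 1/(1 − a) = 1/(1 − (-931)) = 1/932. Expand this rational in ℤ_19: compute digits iteratively via d_i = x_i mod 19, x_{i+1} = (x_i − d_i)/19. The first 4 digits are (1, 8, 4, 11).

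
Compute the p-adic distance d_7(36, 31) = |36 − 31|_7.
d_7(36, 31) = 1

Step 1 — x − y = 36 − 31 = 5. Step 2 — v_7(5) = 0 (factor: 5 = (7^0 · 5); the sign does not affect v_p). Step 3 — |x − y|_7 = 7^{0} = 1.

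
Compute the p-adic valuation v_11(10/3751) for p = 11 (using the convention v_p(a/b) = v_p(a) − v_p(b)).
v_11(10/3751) = -2

Factor powers of 11 from the numerator and denominator of the reduced fraction: 10 = 11^0 · 10 and 3751 = 11^2 · 31. Apply v_p(a/b) = v_p(a) − v_p(b): v_11(10/3751) = 0 − 2 = -2.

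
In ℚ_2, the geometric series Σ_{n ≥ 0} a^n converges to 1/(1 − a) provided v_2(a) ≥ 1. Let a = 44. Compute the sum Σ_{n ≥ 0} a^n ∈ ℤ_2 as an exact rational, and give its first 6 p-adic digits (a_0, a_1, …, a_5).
Σ a^n = 1/(1 − a) = -1/43;  first 6 digits = (1, 0, 1, 1, 1, 1)

v_2(a) = 2 ≥ 1, so the series converges in ℤ_2 to 1/(1 − a) = 1/(1 − 44) = -1/43. Expand this rational in ℤ_2: compute digits iteratively via d_i = x_i mod 2, x_{i+1} = (x_i − d_i)/2. The first 6 digits are (1, 0, 1, 1, 1, 1).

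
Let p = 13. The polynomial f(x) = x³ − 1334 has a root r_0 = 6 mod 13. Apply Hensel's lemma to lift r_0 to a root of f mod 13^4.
r_3 = 21833 (mod 28561)

Hensel: r_{i+1} = r_i − f(r_i)/f′(r_i) mod 13^{i+2}, where f′(x) = 3x². Iterate:
  r_0 = 6 (mod 13)
  r_1 = 32 (mod 169)
  r_2 = 2060 (mod 2197)
  r_3 = 21833 (mod 28561)
Final: r = 21833 with f(r) ≡ 0 mod 13^4.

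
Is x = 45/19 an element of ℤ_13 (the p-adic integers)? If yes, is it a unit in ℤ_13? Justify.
x ∈ ℤ_13^× (unit); v_13(x) = 0

ℤ_13 = {x ∈ ℚ_13 : v_13(x) ≥ 0} and ℤ_13^× = {x ∈ ℤ_13 : v_13(x) = 0}. Here v_13(45/19) = v_13(num) − v_13(den) = 0; compare against these criteria.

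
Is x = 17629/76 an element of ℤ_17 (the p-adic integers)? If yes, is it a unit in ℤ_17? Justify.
x ∈ ℤ_17 but not a unit; v_17(x) = 2 > 0

ℤ_17 = {x ∈ ℚ_17 : v_17(x) ≥ 0} and ℤ_17^× = {x ∈ ℤ_17 : v_17(x) = 0}. Here v_17(17629/76) = v_17(num) − v_17(den) = 2; compare against these criteria.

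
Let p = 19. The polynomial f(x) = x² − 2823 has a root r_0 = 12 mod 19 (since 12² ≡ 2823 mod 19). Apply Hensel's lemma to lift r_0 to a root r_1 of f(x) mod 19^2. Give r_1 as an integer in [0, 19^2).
r_1 = 259 (mod 361)

Hensel's recurrence: r_{i+1} = r_i − f(r_i)·(f′(r_i))^{-1} mod 19^{i+2}, with f′(x) = 2x. Iterate:
  r_0 = 12 (mod 19)
  r_1 = 259 (mod 361)
Final: r_1 = 259, and one checks f(r_1) ≡ 0 mod 19^2.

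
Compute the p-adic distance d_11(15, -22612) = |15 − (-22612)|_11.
d_11(15, -22612) = 1/1331

Step 1 — x − y = 15 − (-22612) = 22627. Step 2 — v_11(22627) = 3 (factor: 22627 = (11^3 · 17); the sign does not affect v_p). Step 3 — |x − y|_11 = 11^{-3} = 1/1331.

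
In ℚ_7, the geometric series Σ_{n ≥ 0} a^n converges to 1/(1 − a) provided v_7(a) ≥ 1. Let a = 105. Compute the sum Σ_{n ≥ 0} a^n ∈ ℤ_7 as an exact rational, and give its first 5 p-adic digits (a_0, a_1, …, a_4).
Σ a^n = 1/(1 − a) = -1/104;  first 5 digits = (1, 1, 3, 5, 4)

v_7(a) = 1 ≥ 1, so the series converges in ℤ_7 to 1/(1 − a) = 1/(1 − 105) = -1/104. Expand this rational in ℤ_7: compute digits iteratively via d_i = x_i mod 7, x_{i+1} = (x_i − d_i)/7. The first 5 digits are (1, 1, 3, 5, 4).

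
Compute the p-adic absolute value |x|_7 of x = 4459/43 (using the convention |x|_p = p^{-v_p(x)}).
|4459/43|_7 = 1/343

Step 1 — compute v_7(x) by factoring powers of 7 out of the numerator and denominator: v_7(4459/43) = 3. Step 2 — apply |x|_p = p^{-v_p(x)} = 7^{-3} = 1/343.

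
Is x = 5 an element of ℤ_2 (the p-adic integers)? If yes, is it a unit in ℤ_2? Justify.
x ∈ ℤ_2^× (unit); v_2(x) = 0

ℤ_2 = {x ∈ ℚ_2 : v_2(x) ≥ 0} and ℤ_2^× = {x ∈ ℤ_2 : v_2(x) = 0}. Here v_2(5) = v_2(num) − v_2(den) = 0; compare against these criteria.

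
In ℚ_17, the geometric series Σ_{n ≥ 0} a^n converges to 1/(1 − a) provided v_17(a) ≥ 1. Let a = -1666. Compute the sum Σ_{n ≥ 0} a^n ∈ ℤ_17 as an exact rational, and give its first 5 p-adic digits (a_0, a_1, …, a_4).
Σ a^n = 1/(1 − a) = 1/1667;  first 5 digits = (1, 4, 10, 16, 4)

v_17(a) = 1 ≥ 1, so the series converges in ℤ_17 to 1/(1 − a) = 1/(1 − (-1666)) = 1/1667. Expand this rational in ℤ_17: compute digits iteratively via d_i = x_i mod 17, x_{i+1} = (x_i − d_i)/17. The first 5 digits are (1, 4, 10, 16, 4).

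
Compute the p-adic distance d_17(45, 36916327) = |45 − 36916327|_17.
d_17(45, 36916327) = 1/1419857

Step 1 — x − y = 45 − 36916327 = -36916282. Step 2 — v_17(-36916282) = 5 (factor: -36916282 = −(17^5 · 26); the sign does not affect v_p). Step 3 — |x − y|_17 = 17^{-5} = 1/1419857.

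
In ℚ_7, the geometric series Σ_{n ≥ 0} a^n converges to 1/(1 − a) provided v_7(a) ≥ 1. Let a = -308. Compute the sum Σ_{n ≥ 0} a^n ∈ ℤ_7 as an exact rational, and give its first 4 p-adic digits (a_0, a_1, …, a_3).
Σ a^n = 1/(1 − a) = 1/309;  first 4 digits = (1, 5, 4, 1)

v_7(a) = 1 ≥ 1, so the series converges in ℤ_7 to 1/(1 − a) = 1/(1 − (-308)) = 1/309. Expand this rational in ℤ_7: compute digits iteratively via d_i = x_i mod 7, x_{i+1} = (x_i − d_i)/7. The first 4 digits are (1, 5, 4, 1).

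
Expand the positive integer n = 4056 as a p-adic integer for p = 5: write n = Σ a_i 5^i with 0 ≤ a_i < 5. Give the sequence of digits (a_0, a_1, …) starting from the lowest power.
(a_0, a_1, …) = (1, 1, 2, 2, 1, 1)

Repeated division by 5 gives the digits low-to-high: 4056 = 1 + 1·5^1 + 2·5^2 + 2·5^3 + 1·5^4 + 1·5^5. Digit sequence: (1, 1, 2, 2, 1, 1).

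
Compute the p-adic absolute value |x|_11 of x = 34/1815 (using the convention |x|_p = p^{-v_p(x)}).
|34/1815|_11 = 121

Step 1 — compute v_11(x) by factoring powers of 11 out of the numerator and denominator: v_11(34/1815) = -2. Step 2 — apply |x|_p = p^{-v_p(x)} = 11^{2} = 121.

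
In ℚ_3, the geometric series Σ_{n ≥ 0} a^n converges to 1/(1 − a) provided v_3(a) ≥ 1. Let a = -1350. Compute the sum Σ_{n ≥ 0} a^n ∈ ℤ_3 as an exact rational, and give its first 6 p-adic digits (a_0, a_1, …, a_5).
Σ a^n = 1/(1 − a) = 1/1351;  first 6 digits = (1, 0, 0, 1, 1, 0)

v_3(a) = 3 ≥ 1, so the series converges in ℤ_3 to 1/(1 − a) = 1/(1 − (-1350)) = 1/1351. Expand this rational in ℤ_3: compute digits iteratively via d_i = x_i mod 3, x_{i+1} = (x_i − d_i)/3. The first 6 digits are (1, 0, 0, 1, 1, 0).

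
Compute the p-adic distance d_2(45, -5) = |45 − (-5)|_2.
d_2(45, -5) = 1/2

Step 1 — x − y = 45 − (-5) = 50. Step 2 — v_2(50) = 1 (factor: 50 = (2^1 · 25); the sign does not affect v_p). Step 3 — |x − y|_2 = 2^{-1} = 1/2.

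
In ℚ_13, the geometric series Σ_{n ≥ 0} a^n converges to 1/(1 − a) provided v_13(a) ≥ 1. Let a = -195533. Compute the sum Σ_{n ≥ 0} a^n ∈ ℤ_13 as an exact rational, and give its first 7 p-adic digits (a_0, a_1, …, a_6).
Σ a^n = 1/(1 − a) = 1/195534;  first 7 digits = (1, 0, 0, 2, 6, 12, 3)

v_13(a) = 3 ≥ 1, so the series converges in ℤ_13 to 1/(1 − a) = 1/(1 − (-195533)) = 1/195534. Expand this rational in ℤ_13: compute digits iteratively via d_i = x_i mod 13, x_{i+1} = (x_i − d_i)/13. The first 7 digits are (1, 0, 0, 2, 6, 12, 3).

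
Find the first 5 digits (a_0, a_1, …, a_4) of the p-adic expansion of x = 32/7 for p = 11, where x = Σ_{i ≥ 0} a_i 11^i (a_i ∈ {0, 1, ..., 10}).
(a_0, …, a_4) = (3, 8, 4, 9, 7)

v_11(32/7) = 0 (numerator and denominator both coprime to 11), so x ∈ ℤ_11^×. Compute digits iteratively via a_i = x_i mod 11, x_{i+1} = (x_i − a_i)/11, with x_0 = x:
  x_0 = 32/7;  a_0 = 3;  x_1 = (x_0 − 3)/11 = 1/7
  x_1 = 1/7;  a_1 = 8;  x_2 = (x_1 − 8)/11 = -5/7
  x_2 = -5/7;  a_2 = 4;  x_3 = (x_2 − 4)/11 = -3/7
  x_3 = -3/7;  a_3 = 9;  x_4 = (x_3 − 9)/11 = -6/7
  x_4 = -6/7;  a_4 = 7;  x_5 = (x_4 − 7)/11 = -5/7
Digits: (3, 8, 4, 9, 7).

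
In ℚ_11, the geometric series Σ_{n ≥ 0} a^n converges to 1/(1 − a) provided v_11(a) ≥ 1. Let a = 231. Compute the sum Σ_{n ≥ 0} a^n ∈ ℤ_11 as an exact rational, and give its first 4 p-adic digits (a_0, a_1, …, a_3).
Σ a^n = 1/(1 − a) = -1/230;  first 4 digits = (1, 10, 2, 6)

v_11(a) = 1 ≥ 1, so the series converges in ℤ_11 to 1/(1 − a) = 1/(1 − 231) = -1/230. Expand this rational in ℤ_11: compute digits iteratively via d_i = x_i mod 11, x_{i+1} = (x_i − d_i)/11. The first 4 digits are (1, 10, 2, 6).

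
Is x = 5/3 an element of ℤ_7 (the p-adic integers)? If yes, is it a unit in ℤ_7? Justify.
x ∈ ℤ_7^× (unit); v_7(x) = 0

ℤ_7 = {x ∈ ℚ_7 : v_7(x) ≥ 0} and ℤ_7^× = {x ∈ ℤ_7 : v_7(x) = 0}. Here v_7(5/3) = v_7(num) − v_7(den) = 0; compare against these criteria.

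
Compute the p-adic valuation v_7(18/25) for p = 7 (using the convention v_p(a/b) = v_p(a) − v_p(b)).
v_7(18/25) = 0

Factor powers of 7 from the numerator and denominator of the reduced fraction: 18 = 7^0 · 18 and 25 = 7^0 · 25. Apply v_p(a/b) = v_p(a) − v_p(b): v_7(18/25) = 0 − 0 = 0.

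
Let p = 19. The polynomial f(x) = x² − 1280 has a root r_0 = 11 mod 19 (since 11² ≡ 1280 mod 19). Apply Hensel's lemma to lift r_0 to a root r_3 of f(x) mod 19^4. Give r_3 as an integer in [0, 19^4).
r_3 = 62008 (mod 130321)

Hensel's recurrence: r_{i+1} = r_i − f(r_i)·(f′(r_i))^{-1} mod 19^{i+2}, with f′(x) = 2x. Iterate:
  r_0 = 11 (mod 19)
  r_1 = 277 (mod 361)
  r_2 = 277 (mod 6859)
  r_3 = 62008 (mod 130321)
Final: r_3 = 62008, and one checks f(r_3) ≡ 0 mod 19^4.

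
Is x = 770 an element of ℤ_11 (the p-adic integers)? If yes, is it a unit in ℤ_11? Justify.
x ∈ ℤ_11 but not a unit; v_11(x) = 1 > 0

ℤ_11 = {x ∈ ℚ_11 : v_11(x) ≥ 0} and ℤ_11^× = {x ∈ ℤ_11 : v_11(x) = 0}. Here v_11(770) = v_11(num) − v_11(den) = 1; compare against these criteria.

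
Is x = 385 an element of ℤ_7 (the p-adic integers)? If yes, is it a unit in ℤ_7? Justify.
x ∈ ℤ_7 but not a unit; v_7(x) = 1 > 0

ℤ_7 = {x ∈ ℚ_7 : v_7(x) ≥ 0} and ℤ_7^× = {x ∈ ℤ_7 : v_7(x) = 0}. Here v_7(385) = v_7(num) − v_7(den) = 1; compare against these criteria.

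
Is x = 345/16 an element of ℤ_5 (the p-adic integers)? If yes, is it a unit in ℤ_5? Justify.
x ∈ ℤ_5 but not a unit; v_5(x) = 1 > 0

ℤ_5 = {x ∈ ℚ_5 : v_5(x) ≥ 0} and ℤ_5^× = {x ∈ ℤ_5 : v_5(x) = 0}. Here v_5(345/16) = v_5(num) − v_5(den) = 1; compare against these criteria.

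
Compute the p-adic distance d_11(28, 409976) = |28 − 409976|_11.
d_11(28, 409976) = 1/14641

Step 1 — x − y = 28 − 409976 = -409948. Step 2 — v_11(-409948) = 4 (factor: -409948 = −(11^4 · 28); the sign does not affect v_p). Step 3 — |x − y|_11 = 11^{-4} = 1/14641.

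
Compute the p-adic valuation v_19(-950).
v_19(-950) = 1

v_19(n) is the largest exponent k such that 19^k divides n. Factor out: -950 = -19^1 · 50. (Sign doesn't affect v_p.) So v_19(-950) = 1.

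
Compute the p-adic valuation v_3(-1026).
v_3(-1026) = 3

v_3(n) is the largest exponent k such that 3^k divides n. Factor out: -1026 = -3^3 · 38. (Sign doesn't affect v_p.) So v_3(-1026) = 3.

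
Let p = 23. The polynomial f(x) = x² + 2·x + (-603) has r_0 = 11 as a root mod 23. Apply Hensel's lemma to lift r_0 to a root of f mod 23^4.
r_3 = 252804 (mod 279841)

Hensel: r_{i+1} = r_i − f(r_i)·(f′(r_i))^{-1} mod 23^{i+2}, f′(x) = 2x + 2. Iterate:
  r_0 = 11 (mod 23)
  r_1 = 471 (mod 529)
  r_2 = 9464 (mod 12167)
  r_3 = 252804 (mod 279841)
Final: r = 252804 satisfies f(r) ≡ 0 mod 23^4.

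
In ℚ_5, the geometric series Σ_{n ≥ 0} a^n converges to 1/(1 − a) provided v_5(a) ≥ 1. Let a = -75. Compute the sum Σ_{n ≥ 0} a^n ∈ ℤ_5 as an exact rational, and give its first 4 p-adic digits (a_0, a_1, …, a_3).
Σ a^n = 1/(1 − a) = 1/76;  first 4 digits = (1, 0, 2, 4)

v_5(a) = 2 ≥ 1, so the series converges in ℤ_5 to 1/(1 − a) = 1/(1 − (-75)) = 1/76. Expand this rational in ℤ_5: compute digits iteratively via d_i = x_i mod 5, x_{i+1} = (x_i − d_i)/5. The first 4 digits are (1, 0, 2, 4).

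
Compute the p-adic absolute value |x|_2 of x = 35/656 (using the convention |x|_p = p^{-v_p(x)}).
|35/656|_2 = 16

Step 1 — compute v_2(x) by factoring powers of 2 out of the numerator and denominator: v_2(35/656) = -4. Step 2 — apply |x|_p = p^{-v_p(x)} = 2^{4} = 16.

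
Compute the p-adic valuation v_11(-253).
v_11(-253) = 1

v_11(n) is the largest exponent k such that 11^k divides n. Factor out: -253 = -11^1 · 23. (Sign doesn't affect v_p.) So v_11(-253) = 1.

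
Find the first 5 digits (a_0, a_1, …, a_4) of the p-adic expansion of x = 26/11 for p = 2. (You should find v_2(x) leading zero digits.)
(a_0, …, a_4) = (0, 1, 1, 1, 0)

v_2(26/11) = 1, so a_0 = ... = a_0 = 0. Factor out: x = 2^1 · u with u = 13/11 a unit in ℤ_2. Expand u iteratively via a_{v+i} = u_i mod 2, u_{i+1} = (u_i − a_{v+i})/2:
  u_0 = 13/11;  a_1 = 1;  u_1 = (u_0 − 1)/2 = 1/11
  u_1 = 1/11;  a_2 = 1;  u_2 = (u_1 − 1)/2 = -5/11
  u_2 = -5/11;  a_3 = 1;  u_3 = (u_2 − 1)/2 = -8/11
  u_3 = -8/11;  a_4 = 0;  u_4 = (u_3 − 0)/2 = -4/11
Digits: (0, 1, 1, 1, 0).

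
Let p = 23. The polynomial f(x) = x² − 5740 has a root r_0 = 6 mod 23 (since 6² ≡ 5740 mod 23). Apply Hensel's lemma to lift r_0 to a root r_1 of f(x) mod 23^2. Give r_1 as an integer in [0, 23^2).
r_1 = 305 (mod 529)

Hensel's recurrence: r_{i+1} = r_i − f(r_i)·(f′(r_i))^{-1} mod 23^{i+2}, with f′(x) = 2x. Iterate:
  r_0 = 6 (mod 23)
  r_1 = 305 (mod 529)
Final: r_1 = 305, and one checks f(r_1) ≡ 0 mod 23^2.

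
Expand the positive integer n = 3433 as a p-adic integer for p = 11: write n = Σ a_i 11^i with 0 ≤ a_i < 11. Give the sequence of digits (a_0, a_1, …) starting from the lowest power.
(a_0, a_1, …) = (1, 4, 6, 2)

Repeated division by 11 gives the digits low-to-high: 3433 = 1 + 4·11^1 + 6·11^2 + 2·11^3. Digit sequence: (1, 4, 6, 2).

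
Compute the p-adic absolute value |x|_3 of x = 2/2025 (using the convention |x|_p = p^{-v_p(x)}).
|2/2025|_3 = 81

Step 1 — compute v_3(x) by factoring powers of 3 out of the numerator and denominator: v_3(2/2025) = -4. Step 2 — apply |x|_p = p^{-v_p(x)} = 3^{4} = 81.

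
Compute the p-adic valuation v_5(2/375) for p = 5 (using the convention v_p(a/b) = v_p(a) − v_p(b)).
v_5(2/375) = -3

Factor powers of 5 from the numerator and denominator of the reduced fraction: 2 = 5^0 · 2 and 375 = 5^3 · 3. Apply v_p(a/b) = v_p(a) − v_p(b): v_5(2/375) = 0 − 3 = -3.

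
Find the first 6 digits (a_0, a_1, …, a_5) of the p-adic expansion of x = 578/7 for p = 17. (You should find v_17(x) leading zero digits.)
(a_0, …, a_5) = (0, 0, 10, 14, 4, 7)

v_17(578/7) = 2, so a_0 = ... = a_1 = 0. Factor out: x = 17^2 · u with u = 2/7 a unit in ℤ_17. Expand u iteratively via a_{v+i} = u_i mod 17, u_{i+1} = (u_i − a_{v+i})/17:
  u_0 = 2/7;  a_2 = 10;  u_1 = (u_0 − 10)/17 = -4/7
  u_1 = -4/7;  a_3 = 14;  u_2 = (u_1 − 14)/17 = -6/7
  u_2 = -6/7;  a_4 = 4;  u_3 = (u_2 − 4)/17 = -2/7
  u_3 = -2/7;  a_5 = 7;  u_4 = (u_3 − 7)/17 = -3/7
Digits: (0, 0, 10, 14, 4, 7).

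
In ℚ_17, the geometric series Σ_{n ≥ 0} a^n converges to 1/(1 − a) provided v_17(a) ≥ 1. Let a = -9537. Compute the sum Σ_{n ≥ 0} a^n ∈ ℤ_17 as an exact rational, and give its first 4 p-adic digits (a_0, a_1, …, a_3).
Σ a^n = 1/(1 − a) = 1/9538;  first 4 digits = (1, 0, 1, 15)

v_17(a) = 2 ≥ 1, so the series converges in ℤ_17 to 1/(1 − a) = 1/(1 − (-9537)) = 1/9538. Expand this rational in ℤ_17: compute digits iteratively via d_i = x_i mod 17, x_{i+1} = (x_i − d_i)/17. The first 4 digits are (1, 0, 1, 15).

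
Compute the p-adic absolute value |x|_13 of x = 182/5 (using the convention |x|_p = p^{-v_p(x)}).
|182/5|_13 = 1/13

Step 1 — compute v_13(x) by factoring powers of 13 out of the numerator and denominator: v_13(182/5) = 1. Step 2 — apply |x|_p = p^{-v_p(x)} = 13^{-1} = 1/13.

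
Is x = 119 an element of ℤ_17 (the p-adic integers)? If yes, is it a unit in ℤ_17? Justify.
x ∈ ℤ_17 but not a unit; v_17(x) = 1 > 0

ℤ_17 = {x ∈ ℚ_17 : v_17(x) ≥ 0} and ℤ_17^× = {x ∈ ℤ_17 : v_17(x) = 0}. Here v_17(119) = v_17(num) − v_17(den) = 1; compare against these criteria.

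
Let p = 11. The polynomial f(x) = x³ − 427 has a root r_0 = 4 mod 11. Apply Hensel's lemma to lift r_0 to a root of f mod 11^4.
r_3 = 6417 (mod 14641)

Hensel: r_{i+1} = r_i − f(r_i)/f′(r_i) mod 11^{i+2}, where f′(x) = 3x². Iterate:
  r_0 = 4 (mod 11)
  r_1 = 4 (mod 121)
  r_2 = 1093 (mod 1331)
  r_3 = 6417 (mod 14641)
Final: r = 6417 with f(r) ≡ 0 mod 11^4.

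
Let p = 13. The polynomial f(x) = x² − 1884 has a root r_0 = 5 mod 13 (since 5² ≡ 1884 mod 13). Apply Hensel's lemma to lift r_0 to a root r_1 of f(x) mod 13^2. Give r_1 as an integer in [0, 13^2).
r_1 = 5 (mod 169)

Hensel's recurrence: r_{i+1} = r_i − f(r_i)·(f′(r_i))^{-1} mod 13^{i+2}, with f′(x) = 2x. Iterate:
  r_0 = 5 (mod 13)
  r_1 = 5 (mod 169)
Final: r_1 = 5, and one checks f(r_1) ≡ 0 mod 13^2.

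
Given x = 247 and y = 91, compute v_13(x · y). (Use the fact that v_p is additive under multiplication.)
v_13(22477) = 2

v_p(x) = 1 (factor: 247 = 13^1 · 19); v_p(y) = 1 (factor: 91 = 13^1 · 7). Additivity: v_p(xy) = v_p(x) + v_p(y) = 1 + 1 = 2. (Direct check: xy = 22477 = 13^2 · (133).)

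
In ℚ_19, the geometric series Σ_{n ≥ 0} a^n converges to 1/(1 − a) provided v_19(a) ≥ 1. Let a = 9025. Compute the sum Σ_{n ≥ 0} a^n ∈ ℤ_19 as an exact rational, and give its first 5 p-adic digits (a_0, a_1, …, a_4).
Σ a^n = 1/(1 − a) = -1/9024;  first 5 digits = (1, 0, 6, 1, 17)

v_19(a) = 2 ≥ 1, so the series converges in ℤ_19 to 1/(1 − a) = 1/(1 − 9025) = -1/9024. Expand this rational in ℤ_19: compute digits iteratively via d_i = x_i mod 19, x_{i+1} = (x_i − d_i)/19. The first 5 digits are (1, 0, 6, 1, 17).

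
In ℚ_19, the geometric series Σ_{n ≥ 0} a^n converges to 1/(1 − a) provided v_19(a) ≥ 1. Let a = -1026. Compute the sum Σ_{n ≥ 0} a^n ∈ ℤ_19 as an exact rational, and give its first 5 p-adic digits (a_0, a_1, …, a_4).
Σ a^n = 1/(1 − a) = 1/1027;  first 5 digits = (1, 3, 6, 9, 9)

v_19(a) = 1 ≥ 1, so the series converges in ℤ_19 to 1/(1 − a) = 1/(1 − (-1026)) = 1/1027. Expand this rational in ℤ_19: compute digits iteratively via d_i = x_i mod 19, x_{i+1} = (x_i − d_i)/19. The first 5 digits are (1, 3, 6, 9, 9).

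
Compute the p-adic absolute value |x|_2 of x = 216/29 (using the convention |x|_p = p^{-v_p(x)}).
|216/29|_2 = 1/8

Step 1 — compute v_2(x) by factoring powers of 2 out of the numerator and denominator: v_2(216/29) = 3. Step 2 — apply |x|_p = p^{-v_p(x)} = 2^{-3} = 1/8.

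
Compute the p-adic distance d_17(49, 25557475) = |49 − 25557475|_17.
d_17(49, 25557475) = 1/1419857

Step 1 — x − y = 49 − 25557475 = -25557426. Step 2 — v_17(-25557426) = 5 (factor: -25557426 = −(17^5 · 18); the sign does not affect v_p). Step 3 — |x − y|_17 = 17^{-5} = 1/1419857.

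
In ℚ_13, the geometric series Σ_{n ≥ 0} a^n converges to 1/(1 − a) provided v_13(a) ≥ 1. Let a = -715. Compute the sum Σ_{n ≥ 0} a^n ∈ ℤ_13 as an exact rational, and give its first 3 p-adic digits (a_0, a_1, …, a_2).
Σ a^n = 1/(1 − a) = 1/716;  first 3 digits = (1, 10, 4)

v_13(a) = 1 ≥ 1, so the series converges in ℤ_13 to 1/(1 − a) = 1/(1 − (-715)) = 1/716. Expand this rational in ℤ_13: compute digits iteratively via d_i = x_i mod 13, x_{i+1} = (x_i − d_i)/13. The first 3 digits are (1, 10, 4).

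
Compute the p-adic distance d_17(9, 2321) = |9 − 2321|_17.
d_17(9, 2321) = 1/289

Step 1 — x − y = 9 − 2321 = -2312. Step 2 — v_17(-2312) = 2 (factor: -2312 = −(17^2 · 8); the sign does not affect v_p). Step 3 — |x − y|_17 = 17^{-2} = 1/289.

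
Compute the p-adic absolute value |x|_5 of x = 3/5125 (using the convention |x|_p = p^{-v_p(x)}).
|3/5125|_5 = 125

Step 1 — compute v_5(x) by factoring powers of 5 out of the numerator and denominator: v_5(3/5125) = -3. Step 2 — apply |x|_p = p^{-v_p(x)} = 5^{3} = 125.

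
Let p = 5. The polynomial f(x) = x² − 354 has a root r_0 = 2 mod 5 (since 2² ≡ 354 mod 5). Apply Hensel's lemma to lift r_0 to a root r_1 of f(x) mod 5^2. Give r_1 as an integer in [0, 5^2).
r_1 = 2 (mod 25)

Hensel's recurrence: r_{i+1} = r_i − f(r_i)·(f′(r_i))^{-1} mod 5^{i+2}, with f′(x) = 2x. Iterate:
  r_0 = 2 (mod 5)
  r_1 = 2 (mod 25)
Final: r_1 = 2, and one checks f(r_1) ≡ 0 mod 5^2.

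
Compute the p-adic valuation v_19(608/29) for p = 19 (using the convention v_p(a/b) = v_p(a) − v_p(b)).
v_19(608/29) = 1

Factor powers of 19 from the numerator and denominator of the reduced fraction: 608 = 19^1 · 32 and 29 = 19^0 · 29. Apply v_p(a/b) = v_p(a) − v_p(b): v_19(608/29) = 1 − 0 = 1.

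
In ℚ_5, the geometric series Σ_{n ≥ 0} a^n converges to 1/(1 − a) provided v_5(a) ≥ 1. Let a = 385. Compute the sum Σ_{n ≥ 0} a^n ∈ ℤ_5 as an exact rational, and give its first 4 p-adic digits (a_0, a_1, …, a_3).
Σ a^n = 1/(1 − a) = -1/384;  first 4 digits = (1, 2, 4, 1)

v_5(a) = 1 ≥ 1, so the series converges in ℤ_5 to 1/(1 − a) = 1/(1 − 385) = -1/384. Expand this rational in ℤ_5: compute digits iteratively via d_i = x_i mod 5, x_{i+1} = (x_i − d_i)/5. The first 4 digits are (1, 2, 4, 1).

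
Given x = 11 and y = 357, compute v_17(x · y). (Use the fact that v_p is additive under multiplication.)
v_17(3927) = 1

v_p(x) = 0 (factor: 11 = 17^0 · 11); v_p(y) = 1 (factor: 357 = 17^1 · 21). Additivity: v_p(xy) = v_p(x) + v_p(y) = 0 + 1 = 1. (Direct check: xy = 3927 = 17^1 · (231).)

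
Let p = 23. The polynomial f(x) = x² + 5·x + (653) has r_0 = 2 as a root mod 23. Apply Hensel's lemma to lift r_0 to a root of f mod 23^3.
r_2 = 6511 (mod 12167)

Hensel: r_{i+1} = r_i − f(r_i)·(f′(r_i))^{-1} mod 23^{i+2}, f′(x) = 2x + 5. Iterate:
  r_0 = 2 (mod 23)
  r_1 = 163 (mod 529)
  r_2 = 6511 (mod 12167)
Final: r = 6511 satisfies f(r) ≡ 0 mod 23^3.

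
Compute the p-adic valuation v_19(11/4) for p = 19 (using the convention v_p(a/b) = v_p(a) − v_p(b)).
v_19(11/4) = 0

Factor powers of 19 from the numerator and denominator of the reduced fraction: 11 = 19^0 · 11 and 4 = 19^0 · 4. Apply v_p(a/b) = v_p(a) − v_p(b): v_19(11/4) = 0 − 0 = 0.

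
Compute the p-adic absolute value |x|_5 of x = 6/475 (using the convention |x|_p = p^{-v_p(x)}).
|6/475|_5 = 25

Step 1 — compute v_5(x) by factoring powers of 5 out of the numerator and denominator: v_5(6/475) = -2. Step 2 — apply |x|_p = p^{-v_p(x)} = 5^{2} = 25.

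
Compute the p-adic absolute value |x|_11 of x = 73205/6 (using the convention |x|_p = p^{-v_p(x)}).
|73205/6|_11 = 1/14641

Step 1 — compute v_11(x) by factoring powers of 11 out of the numerator and denominator: v_11(73205/6) = 4. Step 2 — apply |x|_p = p^{-v_p(x)} = 11^{-4} = 1/14641.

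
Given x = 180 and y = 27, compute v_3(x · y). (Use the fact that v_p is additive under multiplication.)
v_3(4860) = 5

v_p(x) = 2 (factor: 180 = 3^2 · 20); v_p(y) = 3 (factor: 27 = 3^3 · 1). Additivity: v_p(xy) = v_p(x) + v_p(y) = 2 + 3 = 5. (Direct check: xy = 4860 = 3^5 · (20).)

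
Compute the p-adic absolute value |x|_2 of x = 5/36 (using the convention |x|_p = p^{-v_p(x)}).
|5/36|_2 = 4

Step 1 — compute v_2(x) by factoring powers of 2 out of the numerator and denominator: v_2(5/36) = -2. Step 2 — apply |x|_p = p^{-v_p(x)} = 2^{2} = 4.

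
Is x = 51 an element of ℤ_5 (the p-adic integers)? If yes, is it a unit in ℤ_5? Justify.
x ∈ ℤ_5^× (unit); v_5(x) = 0

ℤ_5 = {x ∈ ℚ_5 : v_5(x) ≥ 0} and ℤ_5^× = {x ∈ ℤ_5 : v_5(x) = 0}. Here v_5(51) = v_5(num) − v_5(den) = 0; compare against these criteria.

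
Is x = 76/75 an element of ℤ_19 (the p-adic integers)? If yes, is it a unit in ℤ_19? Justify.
x ∈ ℤ_19 but not a unit; v_19(x) = 1 > 0

ℤ_19 = {x ∈ ℚ_19 : v_19(x) ≥ 0} and ℤ_19^× = {x ∈ ℤ_19 : v_19(x) = 0}. Here v_19(76/75) = v_19(num) − v_19(den) = 1; compare against these criteria.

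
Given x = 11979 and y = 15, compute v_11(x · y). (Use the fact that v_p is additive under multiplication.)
v_11(179685) = 3

v_p(x) = 3 (factor: 11979 = 11^3 · 9); v_p(y) = 0 (factor: 15 = 11^0 · 15). Additivity: v_p(xy) = v_p(x) + v_p(y) = 3 + 0 = 3. (Direct check: xy = 179685 = 11^3 · (135).)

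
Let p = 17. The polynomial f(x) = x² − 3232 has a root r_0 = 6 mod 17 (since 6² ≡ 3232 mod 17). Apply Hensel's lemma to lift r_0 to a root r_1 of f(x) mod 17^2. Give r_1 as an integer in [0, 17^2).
r_1 = 176 (mod 289)

Hensel's recurrence: r_{i+1} = r_i − f(r_i)·(f′(r_i))^{-1} mod 17^{i+2}, with f′(x) = 2x. Iterate:
  r_0 = 6 (mod 17)
  r_1 = 176 (mod 289)
Final: r_1 = 176, and one checks f(r_1) ≡ 0 mod 17^2.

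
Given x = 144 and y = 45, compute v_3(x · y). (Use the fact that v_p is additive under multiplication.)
v_3(6480) = 4

v_p(x) = 2 (factor: 144 = 3^2 · 16); v_p(y) = 2 (factor: 45 = 3^2 · 5). Additivity: v_p(xy) = v_p(x) + v_p(y) = 2 + 2 = 4. (Direct check: xy = 6480 = 3^4 · (80).)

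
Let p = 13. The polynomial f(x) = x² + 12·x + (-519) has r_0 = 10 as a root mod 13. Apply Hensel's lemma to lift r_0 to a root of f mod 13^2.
r_1 = 88 (mod 169)

Hensel: r_{i+1} = r_i − f(r_i)·(f′(r_i))^{-1} mod 13^{i+2}, f′(x) = 2x + 12. Iterate:
  r_0 = 10 (mod 13)
  r_1 = 88 (mod 169)
Final: r = 88 satisfies f(r) ≡ 0 mod 13^2.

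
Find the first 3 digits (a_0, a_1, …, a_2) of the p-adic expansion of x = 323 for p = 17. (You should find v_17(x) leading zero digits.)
(a_0, …, a_2) = (0, 2, 1)

v_17(323) = 1, so a_0 = ... = a_0 = 0. Factor out: x = 17^1 · u with u = 19 a unit in ℤ_17. Expand u iteratively via a_{v+i} = u_i mod 17, u_{i+1} = (u_i − a_{v+i})/17:
  u_0 = 19;  a_1 = 2;  u_1 = (u_0 − 2)/17 = 1
  u_1 = 1;  a_2 = 1;  u_2 = (u_1 − 1)/17 = 0
Digits: (0, 2, 1).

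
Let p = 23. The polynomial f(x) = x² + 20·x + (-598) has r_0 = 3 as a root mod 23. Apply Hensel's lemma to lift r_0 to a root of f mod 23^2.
r_1 = 3 (mod 529)

Hensel: r_{i+1} = r_i − f(r_i)·(f′(r_i))^{-1} mod 23^{i+2}, f′(x) = 2x + 20. Iterate:
  r_0 = 3 (mod 23)
  r_1 = 3 (mod 529)
Final: r = 3 satisfies f(r) ≡ 0 mod 23^2.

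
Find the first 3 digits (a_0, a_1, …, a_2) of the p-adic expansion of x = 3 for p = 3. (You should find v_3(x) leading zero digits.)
(a_0, …, a_2) = (0, 1, 0)

v_3(3) = 1, so a_0 = ... = a_0 = 0. Factor out: x = 3^1 · u with u = 1 a unit in ℤ_3. Expand u iteratively via a_{v+i} = u_i mod 3, u_{i+1} = (u_i − a_{v+i})/3:
  u_0 = 1;  a_1 = 1;  u_1 = (u_0 − 1)/3 = 0
  u_1 = 0;  a_2 = 0;  u_2 = (u_1 − 0)/3 = 0
Digits: (0, 1, 0).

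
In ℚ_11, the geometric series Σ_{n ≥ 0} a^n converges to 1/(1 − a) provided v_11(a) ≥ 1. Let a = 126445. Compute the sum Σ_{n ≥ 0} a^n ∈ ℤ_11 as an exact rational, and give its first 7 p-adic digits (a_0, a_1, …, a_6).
Σ a^n = 1/(1 − a) = -1/126444;  first 7 digits = (1, 0, 0, 7, 8, 0, 5)

v_11(a) = 3 ≥ 1, so the series converges in ℤ_11 to 1/(1 − a) = 1/(1 − 126445) = -1/126444. Expand this rational in ℤ_11: compute digits iteratively via d_i = x_i mod 11, x_{i+1} = (x_i − d_i)/11. The first 7 digits are (1, 0, 0, 7, 8, 0, 5).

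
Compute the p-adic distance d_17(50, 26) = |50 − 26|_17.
d_17(50, 26) = 1

Step 1 — x − y = 50 − 26 = 24. Step 2 — v_17(24) = 0 (factor: 24 = (17^0 · 24); the sign does not affect v_p). Step 3 — |x − y|_17 = 17^{0} = 1.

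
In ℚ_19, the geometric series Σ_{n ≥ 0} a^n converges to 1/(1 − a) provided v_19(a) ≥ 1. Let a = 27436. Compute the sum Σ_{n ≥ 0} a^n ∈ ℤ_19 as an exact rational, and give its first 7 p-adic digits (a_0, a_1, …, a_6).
Σ a^n = 1/(1 − a) = -1/27435;  first 7 digits = (1, 0, 0, 4, 0, 0, 16)

v_19(a) = 3 ≥ 1, so the series converges in ℤ_19 to 1/(1 − a) = 1/(1 − 27436) = -1/27435. Expand this rational in ℤ_19: compute digits iteratively via d_i = x_i mod 19, x_{i+1} = (x_i − d_i)/19. The first 7 digits are (1, 0, 0, 4, 0, 0, 16).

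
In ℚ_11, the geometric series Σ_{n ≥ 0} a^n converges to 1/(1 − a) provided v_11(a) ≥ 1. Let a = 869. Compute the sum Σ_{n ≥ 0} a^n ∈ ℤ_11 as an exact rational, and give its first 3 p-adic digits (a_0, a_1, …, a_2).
Σ a^n = 1/(1 − a) = -1/868;  first 3 digits = (1, 2, 0)

v_11(a) = 1 ≥ 1, so the series converges in ℤ_11 to 1/(1 − a) = 1/(1 − 869) = -1/868. Expand this rational in ℤ_11: compute digits iteratively via d_i = x_i mod 11, x_{i+1} = (x_i − d_i)/11. The first 3 digits are (1, 2, 0).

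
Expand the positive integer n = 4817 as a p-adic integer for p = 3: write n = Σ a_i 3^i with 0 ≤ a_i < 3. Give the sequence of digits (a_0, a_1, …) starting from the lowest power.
(a_0, a_1, …) = (2, 0, 1, 1, 2, 1, 0, 2)

Repeated division by 3 gives the digits low-to-high: 4817 = 2 + 1·3^2 + 1·3^3 + 2·3^4 + 1·3^5 + 2·3^7. Digit sequence: (2, 0, 1, 1, 2, 1, 0, 2).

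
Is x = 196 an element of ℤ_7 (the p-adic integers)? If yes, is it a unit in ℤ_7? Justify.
x ∈ ℤ_7 but not a unit; v_7(x) = 2 > 0

ℤ_7 = {x ∈ ℚ_7 : v_7(x) ≥ 0} and ℤ_7^× = {x ∈ ℤ_7 : v_7(x) = 0}. Here v_7(196) = v_7(num) − v_7(den) = 2; compare against these criteria.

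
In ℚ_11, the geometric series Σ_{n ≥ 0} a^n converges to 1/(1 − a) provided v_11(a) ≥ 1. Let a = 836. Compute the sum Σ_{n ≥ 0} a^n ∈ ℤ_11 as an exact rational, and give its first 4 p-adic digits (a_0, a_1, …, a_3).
Σ a^n = 1/(1 − a) = -1/835;  first 4 digits = (1, 10, 7, 7)

v_11(a) = 1 ≥ 1, so the series converges in ℤ_11 to 1/(1 − a) = 1/(1 − 836) = -1/835. Expand this rational in ℤ_11: compute digits iteratively via d_i = x_i mod 11, x_{i+1} = (x_i − d_i)/11. The first 4 digits are (1, 10, 7, 7).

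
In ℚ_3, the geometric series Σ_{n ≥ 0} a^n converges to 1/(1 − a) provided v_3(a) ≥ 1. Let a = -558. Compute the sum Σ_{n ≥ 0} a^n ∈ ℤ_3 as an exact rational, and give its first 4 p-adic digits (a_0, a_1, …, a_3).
Σ a^n = 1/(1 − a) = 1/559;  first 4 digits = (1, 0, 1, 0)

v_3(a) = 2 ≥ 1, so the series converges in ℤ_3 to 1/(1 − a) = 1/(1 − (-558)) = 1/559. Expand this rational in ℤ_3: compute digits iteratively via d_i = x_i mod 3, x_{i+1} = (x_i − d_i)/3. The first 4 digits are (1, 0, 1, 0).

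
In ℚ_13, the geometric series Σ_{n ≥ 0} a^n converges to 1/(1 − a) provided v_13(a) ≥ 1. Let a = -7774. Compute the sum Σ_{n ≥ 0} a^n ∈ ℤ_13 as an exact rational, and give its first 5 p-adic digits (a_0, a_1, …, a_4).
Σ a^n = 1/(1 − a) = 1/7775;  first 5 digits = (1, 0, 6, 9, 9)

v_13(a) = 2 ≥ 1, so the series converges in ℤ_13 to 1/(1 − a) = 1/(1 − (-7774)) = 1/7775. Expand this rational in ℤ_13: compute digits iteratively via d_i = x_i mod 13, x_{i+1} = (x_i − d_i)/13. The first 5 digits are (1, 0, 6, 9, 9).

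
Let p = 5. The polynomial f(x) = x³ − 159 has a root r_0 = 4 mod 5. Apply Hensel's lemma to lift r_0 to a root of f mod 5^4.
r_3 = 119 (mod 625)

Hensel: r_{i+1} = r_i − f(r_i)/f′(r_i) mod 5^{i+2}, where f′(x) = 3x². Iterate:
  r_0 = 4 (mod 5)
  r_1 = 19 (mod 25)
  r_2 = 119 (mod 125)
  r_3 = 119 (mod 625)
Final: r = 119 with f(r) ≡ 0 mod 5^4.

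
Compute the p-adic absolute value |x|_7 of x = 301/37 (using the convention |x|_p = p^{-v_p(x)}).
|301/37|_7 = 1/7

Step 1 — compute v_7(x) by factoring powers of 7 out of the numerator and denominator: v_7(301/37) = 1. Step 2 — apply |x|_p = p^{-v_p(x)} = 7^{-1} = 1/7.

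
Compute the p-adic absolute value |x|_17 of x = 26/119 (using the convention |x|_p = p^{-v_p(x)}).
|26/119|_17 = 17

Step 1 — compute v_17(x) by factoring powers of 17 out of the numerator and denominator: v_17(26/119) = -1. Step 2 — apply |x|_p = p^{-v_p(x)} = 17^{1} = 17.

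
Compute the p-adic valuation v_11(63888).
v_11(63888) = 3

v_11(n) is the largest exponent k such that 11^k divides n. Factor out: 63888 = 11^3 · 48. (Sign doesn't affect v_p.) So v_11(63888) = 3.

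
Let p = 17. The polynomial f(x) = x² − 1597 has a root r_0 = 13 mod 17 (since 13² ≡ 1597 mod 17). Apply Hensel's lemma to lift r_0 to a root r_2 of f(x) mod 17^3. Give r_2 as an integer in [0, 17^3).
r_2 = 2291 (mod 4913)

Hensel's recurrence: r_{i+1} = r_i − f(r_i)·(f′(r_i))^{-1} mod 17^{i+2}, with f′(x) = 2x. Iterate:
  r_0 = 13 (mod 17)
  r_1 = 268 (mod 289)
  r_2 = 2291 (mod 4913)
Final: r_2 = 2291, and one checks f(r_2) ≡ 0 mod 17^3.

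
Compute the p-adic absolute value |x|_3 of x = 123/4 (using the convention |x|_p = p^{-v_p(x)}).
|123/4|_3 = 1/3

Step 1 — compute v_3(x) by factoring powers of 3 out of the numerator and denominator: v_3(123/4) = 1. Step 2 — apply |x|_p = p^{-v_p(x)} = 3^{-1} = 1/3.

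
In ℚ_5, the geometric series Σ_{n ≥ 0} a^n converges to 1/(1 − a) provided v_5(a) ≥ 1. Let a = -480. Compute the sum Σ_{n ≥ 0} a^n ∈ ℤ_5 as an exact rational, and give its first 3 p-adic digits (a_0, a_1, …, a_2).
Σ a^n = 1/(1 − a) = 1/481;  first 3 digits = (1, 4, 1)

v_5(a) = 1 ≥ 1, so the series converges in ℤ_5 to 1/(1 − a) = 1/(1 − (-480)) = 1/481. Expand this rational in ℤ_5: compute digits iteratively via d_i = x_i mod 5, x_{i+1} = (x_i − d_i)/5. The first 3 digits are (1, 4, 1).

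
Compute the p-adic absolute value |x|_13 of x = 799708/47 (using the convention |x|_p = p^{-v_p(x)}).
|799708/47|_13 = 1/28561

Step 1 — compute v_13(x) by factoring powers of 13 out of the numerator and denominator: v_13(799708/47) = 4. Step 2 — apply |x|_p = p^{-v_p(x)} = 13^{-4} = 1/28561.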